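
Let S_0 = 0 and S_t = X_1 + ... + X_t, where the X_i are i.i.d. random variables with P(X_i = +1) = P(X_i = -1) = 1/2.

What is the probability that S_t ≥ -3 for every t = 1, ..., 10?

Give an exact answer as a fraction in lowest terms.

Let f(t,s) = #length-t paths at position s with S_1..S_t all ≥ -3.
f(t,s) = f(t-1,s-1) + f(t-1,s+1) for s ≥ -3; f(t,s) = 0 for s < -3.
t=0: f(0,0)=1
t=1: f(1,-1)=1 f(1,1)=1
t=2: f(2,-2)=1 f(2,0)=2 f(2,2)=1
t=3: f(3,-3)=1 f(3,-1)=3 f(3,1)=3 f(3,3)=1
t=4: f(4,-2)=4 f(4,0)=6 f(4,2)=4 f(4,4)=1
t=5: f(5,-3)=4 f(5,-1)=10 f(5,1)=10 f(5,3)=5 f(5,5)=1
t=6: f(6,-2)=14 f(6,0)=20 f(6,2)=15 f(6,4)=6 f(6,6)=1
t=7: f(7,-3)=14 f(7,-1)=34 f(7,1)=35 f(7,3)=21 f(7,5)=7 f(7,7)=1
t=8: f(8,-2)=48 f(8,0)=69 f(8,2)=56 f(8,4)=28 f(8,6)=8 f(8,8)=1
t=9: f(9,-3)=48 f(9,-1)=117 f(9,1)=125 f(9,3)=84 f(9,5)=36 f(9,7)=9 f(9,9)=1
t=10: f(10,-2)=165 f(10,0)=242 f(10,2)=209 f(10,4)=120 f(10,6)=45 f(10,8)=10 f(10,10)=1
Σ_s f(10,s) = 792
P = 792/1024 = 99/128

Answer: 99/128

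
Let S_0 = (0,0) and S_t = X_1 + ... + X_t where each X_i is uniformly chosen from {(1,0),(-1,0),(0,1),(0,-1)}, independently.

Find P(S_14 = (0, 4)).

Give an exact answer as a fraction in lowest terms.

Let h be the number of horizontal steps (so 14-h are vertical). To end at (0,4) need (h+0)/2 right-steps and ((14-h)+4)/2 up-steps.
Sum over h with 0 ≤ h ≤ 10, h ≡ 0 (mod 2), 14-h ≡ 0 (mod 2):
h=0: C(14,0)·C(0,0)·C(14,9) = 1·1·2002 = 2002
h=2: C(14,2)·C(2,1)·C(12,8) = 91·2·495 = 90090
h=4: C(14,4)·C(4,2)·C(10,7) = 1001·6·120 = 720720
h=6: C(14,6)·C(6,3)·C(8,6) = 3003·20·28 = 1681680
h=8: C(14,8)·C(8,4)·C(6,5) = 3003·70·6 = 1261260
h=10: C(14,10)·C(10,5)·C(4,4) = 1001·252·1 = 252252
Total favorable: 4008004
Total paths: 4^14 = 268435456
P = 4008004/268435456 = 1002001/67108864

Answer: 1002001/67108864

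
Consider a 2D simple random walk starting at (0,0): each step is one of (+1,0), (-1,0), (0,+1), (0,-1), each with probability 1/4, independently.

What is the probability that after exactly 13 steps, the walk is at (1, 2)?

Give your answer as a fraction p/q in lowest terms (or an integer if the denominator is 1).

Let h be the number of horizontal steps (so 13-h are vertical). To end at (1,2) need (h+1)/2 right-steps and ((13-h)+2)/2 up-steps.
Sum over h with 1 ≤ h ≤ 11, h ≡ 1 (mod 2), 13-h ≡ 0 (mod 2):
h=1: C(13,1)·C(1,1)·C(12,7) = 13·1·792 = 10296
h=3: C(13,3)·C(3,2)·C(10,6) = 286·3·210 = 180180
h=5: C(13,5)·C(5,3)·C(8,5) = 1287·10·56 = 720720
h=7: C(13,7)·C(7,4)·C(6,4) = 1716·35·15 = 900900
h=9: C(13,9)·C(9,5)·C(4,3) = 715·126·4 = 360360
h=11: C(13,11)·C(11,6)·C(2,2) = 78·462·1 = 36036
Total favorable: 2208492
Total paths: 4^13 = 67108864
P = 2208492/67108864 = 552123/16777216

Answer: 552123/16777216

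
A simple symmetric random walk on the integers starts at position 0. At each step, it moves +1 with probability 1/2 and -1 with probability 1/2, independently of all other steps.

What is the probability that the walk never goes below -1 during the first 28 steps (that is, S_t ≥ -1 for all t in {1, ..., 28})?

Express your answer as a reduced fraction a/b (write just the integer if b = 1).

Answer: 9694845/33554432

Derivation:
Let f(t,s) = #length-t paths at position s with S_1..S_t all ≥ -1.
f(t,s) = f(t-1,s-1) + f(t-1,s+1) for s ≥ -1; f(t,s) = 0 for s < -1.
t=0: f(0,0)=1
t=1: f(1,-1)=1 f(1,1)=1
t=2: f(2,0)=2 f(2,2)=1
t=3: f(3,-1)=2 f(3,1)=3 f(3,3)=1
t=4: f(4,0)=5 f(4,2)=4 f(4,4)=1
t=5: f(5,-1)=5 f(5,1)=9 f(5,3)=5 f(5,5)=1
t=6: f(6,0)=14 f(6,2)=14 f(6,4)=6 f(6,6)=1
t=7: f(7,-1)=14 f(7,1)=28 f(7,3)=20 f(7,5)=7 f(7,7)=1
t=8: f(8,0)=42 f(8,2)=48 f(8,4)=27 f(8,6)=8 f(8,8)=1
t=9: f(9,-1)=42 f(9,1)=90 f(9,3)=75 f(9,5)=35 f(9,7)=9 f(9,9)=1
t=10: f(10,0)=132 f(10,2)=165 f(10,4)=110 f(10,6)=44 f(10,8)=10 f(10,10)=1
t=11: f(11,-1)=132 f(11,1)=297 f(11,3)=275 f(11,5)=154 f(11,7)=54 f(11,9)=11 f(11,11)=1
t=12: f(12,0)=429 f(12,2)=572 f(12,4)=429 f(12,6)=208 f(12,8)=65 f(12,10)=12 f(12,12)=1
t=13: f(13,-1)=429 f(13,1)=1001 f(13,3)=1001 f(13,5)=637 f(13,7)=273 f(13,9)=77 f(13,11)=13 f(13,13)=1
t=14: f(14,0)=1430 f(14,2)=2002 f(14,4)=1638 f(14,6)=910 f(14,8)=350 f(14,10)=90 f(14,12)=14 f(14,14)=1
t=15: f(15,-1)=1430 f(15,1)=3432 f(15,3)=3640 f(15,5)=2548 f(15,7)=1260 f(15,9)=440 f(15,11)=104 f(15,13)=15 f(15,15)=1
t=16: f(16,0)=4862 f(16,2)=7072 f(16,4)=6188 f(16,6)=3808 f(16,8)=1700 f(16,10)=544 f(16,12)=119 f(16,14)=16 f(16,16)=1
t=17: f(17,-1)=4862 f(17,1)=11934 f(17,3)=13260 f(17,5)=9996 f(17,7)=5508 f(17,9)=2244 f(17,11)=663 f(17,13)=135 f(17,15)=17 f(17,17)=1
t=18: f(18,0)=16796 f(18,2)=25194 f(18,4)=23256 f(18,6)=15504 f(18,8)=7752 f(18,10)=2907 f(18,12)=798 f(18,14)=152 f(18,16)=18 f(18,18)=1
t=19: f(19,-1)=16796 f(19,1)=41990 f(19,3)=48450 f(19,5)=38760 f(19,7)=23256 f(19,9)=10659 f(19,11)=3705 f(19,13)=950 f(19,15)=170 f(19,17)=19 f(19,19)=1
t=20: f(20,0)=58786 f(20,2)=90440 f(20,4)=87210 f(20,6)=62016 f(20,8)=33915 f(20,10)=14364 f(20,12)=4655 f(20,14)=1120 f(20,16)=189 f(20,18)=20 f(20,20)=1
t=21: f(21,-1)=58786 f(21,1)=149226 f(21,3)=177650 f(21,5)=149226 f(21,7)=95931 f(21,9)=48279 f(21,11)=19019 f(21,13)=5775 f(21,15)=1309 f(21,17)=209 f(21,19)=21 f(21,21)=1
t=22: f(22,0)=208012 f(22,2)=326876 f(22,4)=326876 f(22,6)=245157 f(22,8)=144210 f(22,10)=67298 f(22,12)=24794 f(22,14)=7084 f(22,16)=1518 f(22,18)=230 f(22,20)=22 f(22,22)=1
t=23: f(23,-1)=208012 f(23,1)=534888 f(23,3)=653752 f(23,5)=572033 f(23,7)=389367 f(23,9)=211508 f(23,11)=92092 f(23,13)=31878 f(23,15)=8602 f(23,17)=1748 f(23,19)=252 f(23,21)=23 f(23,23)=1
t=24: f(24,0)=742900 f(24,2)=1188640 f(24,4)=1225785 f(24,6)=961400 f(24,8)=600875 f(24,10)=303600 f(24,12)=123970 f(24,14)=40480 f(24,16)=10350 f(24,18)=2000 f(24,20)=275 f(24,22)=24 f(24,24)=1
t=25: f(25,-1)=742900 f(25,1)=1931540 f(25,3)=2414425 f(25,5)=2187185 f(25,7)=1562275 f(25,9)=904475 f(25,11)=427570 f(25,13)=164450 f(25,15)=50830 f(25,17)=12350 f(25,19)=2275 f(25,21)=299 f(25,23)=25 f(25,25)=1
t=26: f(26,0)=2674440 f(26,2)=4345965 f(26,4)=4601610 f(26,6)=3749460 f(26,8)=2466750 f(26,10)=1332045 f(26,12)=592020 f(26,14)=215280 f(26,16)=63180 f(26,18)=14625 f(26,20)=2574 f(26,22)=324 f(26,24)=26 f(26,26)=1
t=27: f(27,-1)=2674440 f(27,1)=7020405 f(27,3)=8947575 f(27,5)=8351070 f(27,7)=6216210 f(27,9)=3798795 f(27,11)=1924065 f(27,13)=807300 f(27,15)=278460 f(27,17)=77805 f(27,19)=17199 f(27,21)=2898 f(27,23)=350 f(27,25)=27 f(27,27)=1
t=28: f(28,0)=9694845 f(28,2)=15967980 f(28,4)=17298645 f(28,6)=14567280 f(28,8)=10015005 f(28,10)=5722860 f(28,12)=2731365 f(28,14)=1085760 f(28,16)=356265 f(28,18)=95004 f(28,20)=20097 f(28,22)=3248 f(28,24)=377 f(28,26)=28 f(28,28)=1
Σ_s f(28,s) = 77558760
P = 77558760/268435456 = 9694845/33554432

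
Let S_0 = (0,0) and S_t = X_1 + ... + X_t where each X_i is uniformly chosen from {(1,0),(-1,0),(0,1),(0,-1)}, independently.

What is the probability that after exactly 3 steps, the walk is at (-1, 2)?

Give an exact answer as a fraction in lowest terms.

Answer: 3/64

Derivation:
Let h be the number of horizontal steps (so 3-h are vertical). To end at (-1,2) need (h-1)/2 right-steps and ((3-h)+2)/2 up-steps.
Sum over h with 1 ≤ h ≤ 1, h ≡ 1 (mod 2), 3-h ≡ 0 (mod 2):
h=1: C(3,1)·C(1,0)·C(2,2) = 3·1·1 = 3
Total favorable: 3
Total paths: 4^3 = 64
P = 3/64 = 3/64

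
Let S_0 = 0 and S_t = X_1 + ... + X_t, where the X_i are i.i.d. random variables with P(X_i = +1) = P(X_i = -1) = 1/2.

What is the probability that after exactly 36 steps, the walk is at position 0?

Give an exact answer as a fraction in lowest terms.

Answer: 2268783825/17179869184

Derivation:
To return to 0 after 36 steps: need exactly 18 steps of +1 and 18 of -1.
Favorable paths: C(36,18) = 9075135300
Total paths: 2^36 = 68719476736
P = 9075135300/68719476736 = 2268783825/17179869184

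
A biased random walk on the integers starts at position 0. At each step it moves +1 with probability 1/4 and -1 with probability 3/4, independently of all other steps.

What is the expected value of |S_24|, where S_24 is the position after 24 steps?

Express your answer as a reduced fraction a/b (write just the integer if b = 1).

S_24 takes values m ≡ 0 (mod 2) with |m| ≤ 24; P(S_24=m) = C(24,(24+m)/2) · (1/4)^((24+m)/2) · (3/4)^((24-m)/2).
Distribution: P(S=-24)=282429536481/281474976710656, P(S=-22)=282429536481/35184372088832, P(S=-20)=2165293113021/70368744177664, P(S=-18)=2646469360359/35184372088832, P(S=-16)=18525285522513/140737488355328, P(S=-14)=6175095174171/35184372088832, P(S=-12)=13036312034361/70368744177664, P(S=-10)=5586990871869/35184372088832, P(S=-8)=31659614940591/281474976710656, P(S=-6)=1172578331133/17592186044416, P(S=-4)=1172578331133/35184372088832, P(S=-2)=248728736907/17592186044416, P(S=0)=359274842199/70368744177664, P(S=2)=27636526323/17592186044416, P(S=4)=14476275693/35184372088832, P(S=6)=1608475077/17592186044416, P(S=8)=4825425231/281474976710656, P(S=10)=94616181/35184372088832, P(S=12)=24530121/70368744177664, P(S=14)=1291059/35184372088832, P(S=16)=430353/140737488355328, P(S=18)=6831/35184372088832, P(S=20)=621/70368744177664, P(S=22)=9/35184372088832, P(S=24)=1/281474976710656
E[|S_24|] = Σ_m |m|·P(S_24=m) = 105649962067677/8796093022208

Answer: 105649962067677/8796093022208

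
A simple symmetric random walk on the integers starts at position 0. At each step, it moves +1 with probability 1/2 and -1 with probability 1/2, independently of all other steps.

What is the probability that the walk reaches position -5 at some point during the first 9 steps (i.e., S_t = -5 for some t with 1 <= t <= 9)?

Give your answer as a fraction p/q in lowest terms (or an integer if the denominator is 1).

Answer: 7/64

Derivation:
Count via complement. Let g(t,s) = #length-t paths at position s with S_1..S_t all ≠ -5.
g(t,s) = g(t-1,s-1) + g(t-1,s+1) for s ≠ -5; g(t,-5) = 0.
t=0: g(0,0)=1
t=1: g(1,-1)=1 g(1,1)=1
t=2: g(2,-2)=1 g(2,0)=2 g(2,2)=1
t=3: g(3,-3)=1 g(3,-1)=3 g(3,1)=3 g(3,3)=1
t=4: g(4,-4)=1 g(4,-2)=4 g(4,0)=6 g(4,2)=4 g(4,4)=1
t=5: g(5,-3)=5 g(5,-1)=10 g(5,1)=10 g(5,3)=5 g(5,5)=1
t=6: g(6,-4)=5 g(6,-2)=15 g(6,0)=20 g(6,2)=15 g(6,4)=6 g(6,6)=1
t=7: g(7,-3)=20 g(7,-1)=35 g(7,1)=35 g(7,3)=21 g(7,5)=7 g(7,7)=1
t=8: g(8,-4)=20 g(8,-2)=55 g(8,0)=70 g(8,2)=56 g(8,4)=28 g(8,6)=8 g(8,8)=1
t=9: g(9,-3)=75 g(9,-1)=125 g(9,1)=126 g(9,3)=84 g(9,5)=36 g(9,7)=9 g(9,9)=1
Paths never hitting -5: Σ_s g(9,s) = 456
Paths hitting -5: 2^9 - 456 = 56
P = 56/512 = 7/64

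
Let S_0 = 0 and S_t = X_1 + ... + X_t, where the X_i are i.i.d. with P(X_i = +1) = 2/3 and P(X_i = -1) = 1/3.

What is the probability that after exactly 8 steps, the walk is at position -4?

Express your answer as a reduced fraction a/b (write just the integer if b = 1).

To reach position -4 after 8 steps: need 2 steps of +1 and 6 steps of -1.
Number of such sequences: C(8,2) = 28
Each has probability (2/3)^2 · (1/3)^6 = 4/6561
P = 28 · 4/6561 = 112/6561

Answer: 112/6561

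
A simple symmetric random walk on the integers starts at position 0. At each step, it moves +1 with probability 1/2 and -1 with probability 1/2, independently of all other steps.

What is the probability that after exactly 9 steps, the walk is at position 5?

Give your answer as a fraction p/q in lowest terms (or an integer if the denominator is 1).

Answer: 9/128

Derivation:
To reach position 5 after 9 steps: need 7 steps of +1 and 2 of -1.
Favorable paths: C(9,7) = 36
Total paths: 2^9 = 512
P = 36/512 = 9/128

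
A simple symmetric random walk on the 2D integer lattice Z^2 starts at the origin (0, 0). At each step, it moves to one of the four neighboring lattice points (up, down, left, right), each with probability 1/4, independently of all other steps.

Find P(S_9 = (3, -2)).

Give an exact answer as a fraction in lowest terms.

Let h be the number of horizontal steps (so 9-h are vertical). To end at (3,-2) need (h+3)/2 right-steps and ((9-h)-2)/2 up-steps.
Sum over h with 3 ≤ h ≤ 7, h ≡ 1 (mod 2), 9-h ≡ 0 (mod 2):
h=3: C(9,3)·C(3,3)·C(6,2) = 84·1·15 = 1260
h=5: C(9,5)·C(5,4)·C(4,1) = 126·5·4 = 2520
h=7: C(9,7)·C(7,5)·C(2,0) = 36·21·1 = 756
Total favorable: 4536
Total paths: 4^9 = 262144
P = 4536/262144 = 567/32768

Answer: 567/32768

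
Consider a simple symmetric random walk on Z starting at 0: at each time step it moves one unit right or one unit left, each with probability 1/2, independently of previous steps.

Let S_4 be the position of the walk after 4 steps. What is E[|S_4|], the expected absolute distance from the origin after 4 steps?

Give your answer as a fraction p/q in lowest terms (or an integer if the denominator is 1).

S_4 takes values m ≡ 0 (mod 2) with |m| ≤ 4; P(S_4=m) = C(4,(4+m)/2)/2^4.
Total paths: 2^4 = 16
Distribution: P(S=-4)=1/16, P(S=-2)=4/16, P(S=0)=6/16, P(S=2)=4/16, P(S=4)=1/16
E[|S_4|] = Σ_m |m|·P(S_4=m) = 24/16 = 3/2

Answer: 3/2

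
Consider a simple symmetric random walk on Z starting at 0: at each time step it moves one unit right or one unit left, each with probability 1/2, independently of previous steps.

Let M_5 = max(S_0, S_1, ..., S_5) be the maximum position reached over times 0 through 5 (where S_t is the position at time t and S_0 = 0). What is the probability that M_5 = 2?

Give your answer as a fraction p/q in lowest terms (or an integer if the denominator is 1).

Answer: 5/32

Derivation:
Let M_5 = max(S_0,...,S_5). Use the reflection principle: for j ≥ 1, #{paths with M_5 ≥ j} = #{S_5 ≥ j} + #{S_5 ≥ j+1}.
By reflection, #{M_5 ≥ 2} = #{S_5 ≥ 2} + #{S_5 ≥ 3} = 6 + 6 = 12.
#{M_5 ≥ 3} = #{S_5 ≥ 3} + #{S_5 ≥ 4} = 6 + 1 = 7.
#{M_5 = 2} = 12 - 7 = 5.
P(M_5 = 2) = 5/32 = 5/32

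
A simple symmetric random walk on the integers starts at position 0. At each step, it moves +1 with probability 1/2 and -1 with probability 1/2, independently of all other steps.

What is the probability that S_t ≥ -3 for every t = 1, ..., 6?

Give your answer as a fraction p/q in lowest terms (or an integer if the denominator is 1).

Let f(t,s) = #length-t paths at position s with S_1..S_t all ≥ -3.
f(t,s) = f(t-1,s-1) + f(t-1,s+1) for s ≥ -3; f(t,s) = 0 for s < -3.
t=0: f(0,0)=1
t=1: f(1,-1)=1 f(1,1)=1
t=2: f(2,-2)=1 f(2,0)=2 f(2,2)=1
t=3: f(3,-3)=1 f(3,-1)=3 f(3,1)=3 f(3,3)=1
t=4: f(4,-2)=4 f(4,0)=6 f(4,2)=4 f(4,4)=1
t=5: f(5,-3)=4 f(5,-1)=10 f(5,1)=10 f(5,3)=5 f(5,5)=1
t=6: f(6,-2)=14 f(6,0)=20 f(6,2)=15 f(6,4)=6 f(6,6)=1
Σ_s f(6,s) = 56
P = 56/64 = 7/8

Answer: 7/8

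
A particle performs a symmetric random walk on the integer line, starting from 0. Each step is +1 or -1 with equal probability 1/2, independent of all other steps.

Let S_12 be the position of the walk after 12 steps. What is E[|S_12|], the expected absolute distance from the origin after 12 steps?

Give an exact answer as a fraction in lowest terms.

S_12 takes values m ≡ 0 (mod 2) with |m| ≤ 12; P(S_12=m) = C(12,(12+m)/2)/2^12.
Total paths: 2^12 = 4096
Distribution: P(S=-12)=1/4096, P(S=-10)=12/4096, P(S=-8)=66/4096, P(S=-6)=220/4096, P(S=-4)=495/4096, P(S=-2)=792/4096, P(S=0)=924/4096, P(S=2)=792/4096, P(S=4)=495/4096, P(S=6)=220/4096, P(S=8)=66/4096, P(S=10)=12/4096, P(S=12)=1/4096
E[|S_12|] = Σ_m |m|·P(S_12=m) = 11088/4096 = 693/256

Answer: 693/256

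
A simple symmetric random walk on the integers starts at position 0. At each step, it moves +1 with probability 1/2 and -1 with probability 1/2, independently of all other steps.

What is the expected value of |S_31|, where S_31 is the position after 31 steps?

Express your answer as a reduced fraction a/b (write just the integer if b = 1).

S_31 takes values m ≡ 1 (mod 2) with |m| ≤ 31; P(S_31=m) = C(31,(31+m)/2)/2^31.
Total paths: 2^31 = 2147483648
Distribution: P(S=-31)=1/2147483648, P(S=-29)=31/2147483648, P(S=-27)=465/2147483648, P(S=-25)=4495/2147483648, P(S=-23)=31465/2147483648, P(S=-21)=169911/2147483648, P(S=-19)=736281/2147483648, P(S=-17)=2629575/2147483648, P(S=-15)=7888725/2147483648, P(S=-13)=20160075/2147483648, P(S=-11)=44352165/2147483648, P(S=-9)=84672315/2147483648, P(S=-7)=141120525/2147483648, P(S=-5)=206253075/2147483648, P(S=-3)=265182525/2147483648, P(S=-1)=300540195/2147483648, P(S=1)=300540195/2147483648, P(S=3)=265182525/2147483648, P(S=5)=206253075/2147483648, P(S=7)=141120525/2147483648, P(S=9)=84672315/2147483648, P(S=11)=44352165/2147483648, P(S=13)=20160075/2147483648, P(S=15)=7888725/2147483648, P(S=17)=2629575/2147483648, P(S=19)=736281/2147483648, P(S=21)=169911/2147483648, P(S=23)=31465/2147483648, P(S=25)=4495/2147483648, P(S=27)=465/2147483648, P(S=29)=31/2147483648, P(S=31)=1/2147483648
E[|S_31|] = Σ_m |m|·P(S_31=m) = 9617286240/2147483648 = 300540195/67108864

Answer: 300540195/67108864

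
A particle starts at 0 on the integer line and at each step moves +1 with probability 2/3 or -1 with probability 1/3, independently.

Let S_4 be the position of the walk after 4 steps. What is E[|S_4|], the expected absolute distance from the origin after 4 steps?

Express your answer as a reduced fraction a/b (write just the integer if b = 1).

S_4 takes values m ≡ 0 (mod 2) with |m| ≤ 4; P(S_4=m) = C(4,(4+m)/2) · (2/3)^((4+m)/2) · (1/3)^((4-m)/2).
Distribution: P(S=-4)=1/81, P(S=-2)=8/81, P(S=0)=8/27, P(S=2)=32/81, P(S=4)=16/81
E[|S_4|] = Σ_m |m|·P(S_4=m) = 148/81

Answer: 148/81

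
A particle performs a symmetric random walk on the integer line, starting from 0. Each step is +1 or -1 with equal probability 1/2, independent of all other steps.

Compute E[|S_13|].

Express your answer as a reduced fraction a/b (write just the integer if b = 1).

Answer: 3003/1024

Derivation:
S_13 takes values m ≡ 1 (mod 2) with |m| ≤ 13; P(S_13=m) = C(13,(13+m)/2)/2^13.
Total paths: 2^13 = 8192
Distribution: P(S=-13)=1/8192, P(S=-11)=13/8192, P(S=-9)=78/8192, P(S=-7)=286/8192, P(S=-5)=715/8192, P(S=-3)=1287/8192, P(S=-1)=1716/8192, P(S=1)=1716/8192, P(S=3)=1287/8192, P(S=5)=715/8192, P(S=7)=286/8192, P(S=9)=78/8192, P(S=11)=13/8192, P(S=13)=1/8192
E[|S_13|] = Σ_m |m|·P(S_13=m) = 24024/8192 = 3003/1024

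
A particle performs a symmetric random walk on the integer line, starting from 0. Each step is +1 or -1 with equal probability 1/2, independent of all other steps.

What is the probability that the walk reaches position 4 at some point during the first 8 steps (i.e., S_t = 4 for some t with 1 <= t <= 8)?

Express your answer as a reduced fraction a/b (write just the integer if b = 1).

Count via complement. Let g(t,s) = #length-t paths at position s with S_1..S_t all ≠ 4.
g(t,s) = g(t-1,s-1) + g(t-1,s+1) for s ≠ 4; g(t,4) = 0.
t=0: g(0,0)=1
t=1: g(1,-1)=1 g(1,1)=1
t=2: g(2,-2)=1 g(2,0)=2 g(2,2)=1
t=3: g(3,-3)=1 g(3,-1)=3 g(3,1)=3 g(3,3)=1
t=4: g(4,-4)=1 g(4,-2)=4 g(4,0)=6 g(4,2)=4
t=5: g(5,-5)=1 g(5,-3)=5 g(5,-1)=10 g(5,1)=10 g(5,3)=4
t=6: g(6,-6)=1 g(6,-4)=6 g(6,-2)=15 g(6,0)=20 g(6,2)=14
t=7: g(7,-7)=1 g(7,-5)=7 g(7,-3)=21 g(7,-1)=35 g(7,1)=34 g(7,3)=14
t=8: g(8,-8)=1 g(8,-6)=8 g(8,-4)=28 g(8,-2)=56 g(8,0)=69 g(8,2)=48
Paths never hitting 4: Σ_s g(8,s) = 210
Paths hitting 4: 2^8 - 210 = 46
P = 46/256 = 23/128

Answer: 23/128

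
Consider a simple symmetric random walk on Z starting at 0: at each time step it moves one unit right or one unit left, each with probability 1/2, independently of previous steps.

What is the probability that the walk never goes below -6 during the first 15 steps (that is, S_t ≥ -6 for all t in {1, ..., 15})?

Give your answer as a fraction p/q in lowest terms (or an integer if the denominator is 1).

Let f(t,s) = #length-t paths at position s with S_1..S_t all ≥ -6.
f(t,s) = f(t-1,s-1) + f(t-1,s+1) for s ≥ -6; f(t,s) = 0 for s < -6.
t=0: f(0,0)=1
t=1: f(1,-1)=1 f(1,1)=1
t=2: f(2,-2)=1 f(2,0)=2 f(2,2)=1
t=3: f(3,-3)=1 f(3,-1)=3 f(3,1)=3 f(3,3)=1
t=4: f(4,-4)=1 f(4,-2)=4 f(4,0)=6 f(4,2)=4 f(4,4)=1
t=5: f(5,-5)=1 f(5,-3)=5 f(5,-1)=10 f(5,1)=10 f(5,3)=5 f(5,5)=1
t=6: f(6,-6)=1 f(6,-4)=6 f(6,-2)=15 f(6,0)=20 f(6,2)=15 f(6,4)=6 f(6,6)=1
t=7: f(7,-5)=7 f(7,-3)=21 f(7,-1)=35 f(7,1)=35 f(7,3)=21 f(7,5)=7 f(7,7)=1
t=8: f(8,-6)=7 f(8,-4)=28 f(8,-2)=56 f(8,0)=70 f(8,2)=56 f(8,4)=28 f(8,6)=8 f(8,8)=1
t=9: f(9,-5)=35 f(9,-3)=84 f(9,-1)=126 f(9,1)=126 f(9,3)=84 f(9,5)=36 f(9,7)=9 f(9,9)=1
t=10: f(10,-6)=35 f(10,-4)=119 f(10,-2)=210 f(10,0)=252 f(10,2)=210 f(10,4)=120 f(10,6)=45 f(10,8)=10 f(10,10)=1
t=11: f(11,-5)=154 f(11,-3)=329 f(11,-1)=462 f(11,1)=462 f(11,3)=330 f(11,5)=165 f(11,7)=55 f(11,9)=11 f(11,11)=1
t=12: f(12,-6)=154 f(12,-4)=483 f(12,-2)=791 f(12,0)=924 f(12,2)=792 f(12,4)=495 f(12,6)=220 f(12,8)=66 f(12,10)=12 f(12,12)=1
t=13: f(13,-5)=637 f(13,-3)=1274 f(13,-1)=1715 f(13,1)=1716 f(13,3)=1287 f(13,5)=715 f(13,7)=286 f(13,9)=78 f(13,11)=13 f(13,13)=1
t=14: f(14,-6)=637 f(14,-4)=1911 f(14,-2)=2989 f(14,0)=3431 f(14,2)=3003 f(14,4)=2002 f(14,6)=1001 f(14,8)=364 f(14,10)=91 f(14,12)=14 f(14,14)=1
t=15: f(15,-5)=2548 f(15,-3)=4900 f(15,-1)=6420 f(15,1)=6434 f(15,3)=5005 f(15,5)=3003 f(15,7)=1365 f(15,9)=455 f(15,11)=105 f(15,13)=15 f(15,15)=1
Σ_s f(15,s) = 30251
P = 30251/32768 = 30251/32768

Answer: 30251/32768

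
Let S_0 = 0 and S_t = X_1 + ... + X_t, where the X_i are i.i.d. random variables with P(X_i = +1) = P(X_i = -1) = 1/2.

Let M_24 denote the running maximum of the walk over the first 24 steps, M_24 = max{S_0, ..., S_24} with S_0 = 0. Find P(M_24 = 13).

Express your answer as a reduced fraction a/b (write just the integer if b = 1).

Answer: 5313/2097152

Derivation:
Let M_24 = max(S_0,...,S_24). Use the reflection principle: for j ≥ 1, #{paths with M_24 ≥ j} = #{S_24 ≥ j} + #{S_24 ≥ j+1}.
By reflection, #{M_24 ≥ 13} = #{S_24 ≥ 13} + #{S_24 ≥ 14} = 55455 + 55455 = 110910.
#{M_24 ≥ 14} = #{S_24 ≥ 14} + #{S_24 ≥ 15} = 55455 + 12951 = 68406.
#{M_24 = 13} = 110910 - 68406 = 42504.
P(M_24 = 13) = 42504/16777216 = 5313/2097152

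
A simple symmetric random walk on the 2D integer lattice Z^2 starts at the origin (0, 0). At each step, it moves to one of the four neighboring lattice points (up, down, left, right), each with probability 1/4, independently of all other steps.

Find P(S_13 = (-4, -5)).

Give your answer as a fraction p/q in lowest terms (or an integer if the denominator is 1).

Answer: 16731/8388608

Derivation:
Let h be the number of horizontal steps (so 13-h are vertical). To end at (-4,-5) need (h-4)/2 right-steps and ((13-h)-5)/2 up-steps.
Sum over h with 4 ≤ h ≤ 8, h ≡ 0 (mod 2), 13-h ≡ 1 (mod 2):
h=4: C(13,4)·C(4,0)·C(9,2) = 715·1·36 = 25740
h=6: C(13,6)·C(6,1)·C(7,1) = 1716·6·7 = 72072
h=8: C(13,8)·C(8,2)·C(5,0) = 1287·28·1 = 36036
Total favorable: 133848
Total paths: 4^13 = 67108864
P = 133848/67108864 = 16731/8388608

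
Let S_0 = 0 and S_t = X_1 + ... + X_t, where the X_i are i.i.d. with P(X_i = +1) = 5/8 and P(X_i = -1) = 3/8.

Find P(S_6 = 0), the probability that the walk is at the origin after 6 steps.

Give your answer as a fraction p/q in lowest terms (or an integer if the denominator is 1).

To be at 0 after 6 steps: need exactly 3 steps of +1 and 3 of -1.
Number of such sequences: C(6,3) = 20
Each has probability (5/8)^3 · (3/8)^3 = 3375/262144
P = 20 · 3375/262144 = 16875/65536

Answer: 16875/65536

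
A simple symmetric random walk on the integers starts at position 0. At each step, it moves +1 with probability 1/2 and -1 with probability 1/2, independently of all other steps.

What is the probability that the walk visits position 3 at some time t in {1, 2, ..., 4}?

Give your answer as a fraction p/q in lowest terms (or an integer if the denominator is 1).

Count via complement. Let g(t,s) = #length-t paths at position s with S_1..S_t all ≠ 3.
g(t,s) = g(t-1,s-1) + g(t-1,s+1) for s ≠ 3; g(t,3) = 0.
t=0: g(0,0)=1
t=1: g(1,-1)=1 g(1,1)=1
t=2: g(2,-2)=1 g(2,0)=2 g(2,2)=1
t=3: g(3,-3)=1 g(3,-1)=3 g(3,1)=3
t=4: g(4,-4)=1 g(4,-2)=4 g(4,0)=6 g(4,2)=3
Paths never hitting 3: Σ_s g(4,s) = 14
Paths hitting 3: 2^4 - 14 = 2
P = 2/16 = 1/8

Answer: 1/8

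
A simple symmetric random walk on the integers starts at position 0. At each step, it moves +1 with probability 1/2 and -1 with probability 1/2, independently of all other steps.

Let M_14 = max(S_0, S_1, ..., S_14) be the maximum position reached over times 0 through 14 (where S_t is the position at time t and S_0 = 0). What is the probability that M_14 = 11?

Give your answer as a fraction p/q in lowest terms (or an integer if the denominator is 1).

Let M_14 = max(S_0,...,S_14). Use the reflection principle: for j ≥ 1, #{paths with M_14 ≥ j} = #{S_14 ≥ j} + #{S_14 ≥ j+1}.
By reflection, #{M_14 ≥ 11} = #{S_14 ≥ 11} + #{S_14 ≥ 12} = 15 + 15 = 30.
#{M_14 ≥ 12} = #{S_14 ≥ 12} + #{S_14 ≥ 13} = 15 + 1 = 16.
#{M_14 = 11} = 30 - 16 = 14.
P(M_14 = 11) = 14/16384 = 7/8192

Answer: 7/8192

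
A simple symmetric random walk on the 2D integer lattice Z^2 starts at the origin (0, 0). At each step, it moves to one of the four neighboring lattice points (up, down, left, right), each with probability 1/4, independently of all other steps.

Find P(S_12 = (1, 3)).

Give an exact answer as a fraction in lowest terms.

Answer: 49005/2097152

Derivation:
Let h be the number of horizontal steps (so 12-h are vertical). To end at (1,3) need (h+1)/2 right-steps and ((12-h)+3)/2 up-steps.
Sum over h with 1 ≤ h ≤ 9, h ≡ 1 (mod 2), 12-h ≡ 1 (mod 2):
h=1: C(12,1)·C(1,1)·C(11,7) = 12·1·330 = 3960
h=3: C(12,3)·C(3,2)·C(9,6) = 220·3·84 = 55440
h=5: C(12,5)·C(5,3)·C(7,5) = 792·10·21 = 166320
h=7: C(12,7)·C(7,4)·C(5,4) = 792·35·5 = 138600
h=9: C(12,9)·C(9,5)·C(3,3) = 220·126·1 = 27720
Total favorable: 392040
Total paths: 4^12 = 16777216
P = 392040/16777216 = 49005/2097152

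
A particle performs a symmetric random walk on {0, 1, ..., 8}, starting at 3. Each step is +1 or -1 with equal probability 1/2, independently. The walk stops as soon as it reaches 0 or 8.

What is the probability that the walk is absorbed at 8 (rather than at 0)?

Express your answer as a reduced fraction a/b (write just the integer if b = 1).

Symmetric walk (p = 1/2): the harmonic-function argument gives P(hit 8 before 0 | start at 3) = a/N.
P = 3/8 = 3/8

Answer: 3/8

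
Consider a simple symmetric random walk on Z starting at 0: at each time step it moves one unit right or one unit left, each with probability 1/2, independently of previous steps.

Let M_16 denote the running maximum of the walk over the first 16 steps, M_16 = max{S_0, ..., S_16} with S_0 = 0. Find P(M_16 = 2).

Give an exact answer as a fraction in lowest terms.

Answer: 715/4096

Derivation:
Let M_16 = max(S_0,...,S_16). Use the reflection principle: for j ≥ 1, #{paths with M_16 ≥ j} = #{S_16 ≥ j} + #{S_16 ≥ j+1}.
By reflection, #{M_16 ≥ 2} = #{S_16 ≥ 2} + #{S_16 ≥ 3} = 26333 + 14893 = 41226.
#{M_16 ≥ 3} = #{S_16 ≥ 3} + #{S_16 ≥ 4} = 14893 + 14893 = 29786.
#{M_16 = 2} = 41226 - 29786 = 11440.
P(M_16 = 2) = 11440/65536 = 715/4096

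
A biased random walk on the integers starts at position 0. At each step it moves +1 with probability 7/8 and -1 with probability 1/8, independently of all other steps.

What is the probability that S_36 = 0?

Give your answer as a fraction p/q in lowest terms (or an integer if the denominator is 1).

Answer: 3694518431349280489687425/81129638414606681695789005144064

Derivation:
To be at 0 after 36 steps: need exactly 18 steps of +1 and 18 of -1.
Number of such sequences: C(36,18) = 9075135300
Each has probability (7/8)^18 · (1/8)^18 = 1628413597910449/324518553658426726783156020576256
P = 9075135300 · 1628413597910449/324518553658426726783156020576256 = 3694518431349280489687425/81129638414606681695789005144064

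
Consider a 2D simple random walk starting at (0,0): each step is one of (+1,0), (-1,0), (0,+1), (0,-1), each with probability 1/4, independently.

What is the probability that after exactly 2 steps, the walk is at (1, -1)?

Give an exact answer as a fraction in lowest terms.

Answer: 1/8

Derivation:
Let h be the number of horizontal steps (so 2-h are vertical). To end at (1,-1) need (h+1)/2 right-steps and ((2-h)-1)/2 up-steps.
Sum over h with 1 ≤ h ≤ 1, h ≡ 1 (mod 2), 2-h ≡ 1 (mod 2):
h=1: C(2,1)·C(1,1)·C(1,0) = 2·1·1 = 2
Total favorable: 2
Total paths: 4^2 = 16
P = 2/16 = 1/8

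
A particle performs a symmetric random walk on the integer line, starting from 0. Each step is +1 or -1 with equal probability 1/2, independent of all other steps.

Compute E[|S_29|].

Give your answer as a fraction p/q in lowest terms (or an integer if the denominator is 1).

Answer: 145422675/33554432

Derivation:
S_29 takes values m ≡ 1 (mod 2) with |m| ≤ 29; P(S_29=m) = C(29,(29+m)/2)/2^29.
Total paths: 2^29 = 536870912
Distribution: P(S=-29)=1/536870912, P(S=-27)=29/536870912, P(S=-25)=406/536870912, P(S=-23)=3654/536870912, P(S=-21)=23751/536870912, P(S=-19)=118755/536870912, P(S=-17)=475020/536870912, P(S=-15)=1560780/536870912, P(S=-13)=4292145/536870912, P(S=-11)=10015005/536870912, P(S=-9)=20030010/536870912, P(S=-7)=34597290/536870912, P(S=-5)=51895935/536870912, P(S=-3)=67863915/536870912, P(S=-1)=77558760/536870912, P(S=1)=77558760/536870912, P(S=3)=67863915/536870912, P(S=5)=51895935/536870912, P(S=7)=34597290/536870912, P(S=9)=20030010/536870912, P(S=11)=10015005/536870912, P(S=13)=4292145/536870912, P(S=15)=1560780/536870912, P(S=17)=475020/536870912, P(S=19)=118755/536870912, P(S=21)=23751/536870912, P(S=23)=3654/536870912, P(S=25)=406/536870912, P(S=27)=29/536870912, P(S=29)=1/536870912
E[|S_29|] = Σ_m |m|·P(S_29=m) = 2326762800/536870912 = 145422675/33554432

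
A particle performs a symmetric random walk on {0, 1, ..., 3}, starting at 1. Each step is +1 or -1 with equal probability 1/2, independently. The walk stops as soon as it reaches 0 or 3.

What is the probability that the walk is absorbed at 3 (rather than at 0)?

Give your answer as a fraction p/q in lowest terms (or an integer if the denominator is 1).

Answer: 1/3

Derivation:
Symmetric walk (p = 1/2): the harmonic-function argument gives P(hit 3 before 0 | start at 1) = a/N.
P = 1/3 = 1/3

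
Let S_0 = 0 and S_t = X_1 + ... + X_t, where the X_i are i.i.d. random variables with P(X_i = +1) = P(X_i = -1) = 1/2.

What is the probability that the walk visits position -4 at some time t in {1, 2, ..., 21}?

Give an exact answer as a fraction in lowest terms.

Count via complement. Let g(t,s) = #length-t paths at position s with S_1..S_t all ≠ -4.
g(t,s) = g(t-1,s-1) + g(t-1,s+1) for s ≠ -4; g(t,-4) = 0.
t=0: g(0,0)=1
t=1: g(1,-1)=1 g(1,1)=1
t=2: g(2,-2)=1 g(2,0)=2 g(2,2)=1
t=3: g(3,-3)=1 g(3,-1)=3 g(3,1)=3 g(3,3)=1
t=4: g(4,-2)=4 g(4,0)=6 g(4,2)=4 g(4,4)=1
t=5: g(5,-3)=4 g(5,-1)=10 g(5,1)=10 g(5,3)=5 g(5,5)=1
t=6: g(6,-2)=14 g(6,0)=20 g(6,2)=15 g(6,4)=6 g(6,6)=1
t=7: g(7,-3)=14 g(7,-1)=34 g(7,1)=35 g(7,3)=21 g(7,5)=7 g(7,7)=1
t=8: g(8,-2)=48 g(8,0)=69 g(8,2)=56 g(8,4)=28 g(8,6)=8 g(8,8)=1
t=9: g(9,-3)=48 g(9,-1)=117 g(9,1)=125 g(9,3)=84 g(9,5)=36 g(9,7)=9 g(9,9)=1
t=10: g(10,-2)=165 g(10,0)=242 g(10,2)=209 g(10,4)=120 g(10,6)=45 g(10,8)=10 g(10,10)=1
t=11: g(11,-3)=165 g(11,-1)=407 g(11,1)=451 g(11,3)=329 g(11,5)=165 g(11,7)=55 g(11,9)=11 g(11,11)=1
t=12: g(12,-2)=572 g(12,0)=858 g(12,2)=780 g(12,4)=494 g(12,6)=220 g(12,8)=66 g(12,10)=12 g(12,12)=1
t=13: g(13,-3)=572 g(13,-1)=1430 g(13,1)=1638 g(13,3)=1274 g(13,5)=714 g(13,7)=286 g(13,9)=78 g(13,11)=13 g(13,13)=1
t=14: g(14,-2)=2002 g(14,0)=3068 g(14,2)=2912 g(14,4)=1988 g(14,6)=1000 g(14,8)=364 g(14,10)=91 g(14,12)=14 g(14,14)=1
t=15: g(15,-3)=2002 g(15,-1)=5070 g(15,1)=5980 g(15,3)=4900 g(15,5)=2988 g(15,7)=1364 g(15,9)=455 g(15,11)=105 g(15,13)=15 g(15,15)=1
t=16: g(16,-2)=7072 g(16,0)=11050 g(16,2)=10880 g(16,4)=7888 g(16,6)=4352 g(16,8)=1819 g(16,10)=560 g(16,12)=120 g(16,14)=16 g(16,16)=1
t=17: g(17,-3)=7072 g(17,-1)=18122 g(17,1)=21930 g(17,3)=18768 g(17,5)=12240 g(17,7)=6171 g(17,9)=2379 g(17,11)=680 g(17,13)=136 g(17,15)=17 g(17,17)=1
t=18: g(18,-2)=25194 g(18,0)=40052 g(18,2)=40698 g(18,4)=31008 g(18,6)=18411 g(18,8)=8550 g(18,10)=3059 g(18,12)=816 g(18,14)=153 g(18,16)=18 g(18,18)=1
t=19: g(19,-3)=25194 g(19,-1)=65246 g(19,1)=80750 g(19,3)=71706 g(19,5)=49419 g(19,7)=26961 g(19,9)=11609 g(19,11)=3875 g(19,13)=969 g(19,15)=171 g(19,17)=19 g(19,19)=1
t=20: g(20,-2)=90440 g(20,0)=145996 g(20,2)=152456 g(20,4)=121125 g(20,6)=76380 g(20,8)=38570 g(20,10)=15484 g(20,12)=4844 g(20,14)=1140 g(20,16)=190 g(20,18)=20 g(20,20)=1
t=21: g(21,-3)=90440 g(21,-1)=236436 g(21,1)=298452 g(21,3)=273581 g(21,5)=197505 g(21,7)=114950 g(21,9)=54054 g(21,11)=20328 g(21,13)=5984 g(21,15)=1330 g(21,17)=210 g(21,19)=21 g(21,21)=1
Paths never hitting -4: Σ_s g(21,s) = 1293292
Paths hitting -4: 2^21 - 1293292 = 803860
P = 803860/2097152 = 200965/524288

Answer: 200965/524288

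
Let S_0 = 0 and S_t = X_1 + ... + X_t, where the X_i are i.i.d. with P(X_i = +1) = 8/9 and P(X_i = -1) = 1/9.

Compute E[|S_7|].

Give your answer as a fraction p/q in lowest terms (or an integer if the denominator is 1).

Answer: 2898343/531441

Derivation:
S_7 takes values m ≡ 1 (mod 2) with |m| ≤ 7; P(S_7=m) = C(7,(7+m)/2) · (8/9)^((7+m)/2) · (1/9)^((7-m)/2).
Distribution: P(S=-7)=1/4782969, P(S=-5)=56/4782969, P(S=-3)=448/1594323, P(S=-1)=17920/4782969, P(S=1)=143360/4782969, P(S=3)=229376/1594323, P(S=5)=1835008/4782969, P(S=7)=2097152/4782969
E[|S_7|] = Σ_m |m|·P(S_7=m) = 2898343/531441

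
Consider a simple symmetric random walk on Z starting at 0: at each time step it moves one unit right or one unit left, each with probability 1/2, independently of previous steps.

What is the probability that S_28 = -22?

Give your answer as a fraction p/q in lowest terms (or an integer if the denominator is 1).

Answer: 819/67108864

Derivation:
To reach position -22 after 28 steps: need 3 steps of +1 and 25 of -1.
Favorable paths: C(28,3) = 3276
Total paths: 2^28 = 268435456
P = 3276/268435456 = 819/67108864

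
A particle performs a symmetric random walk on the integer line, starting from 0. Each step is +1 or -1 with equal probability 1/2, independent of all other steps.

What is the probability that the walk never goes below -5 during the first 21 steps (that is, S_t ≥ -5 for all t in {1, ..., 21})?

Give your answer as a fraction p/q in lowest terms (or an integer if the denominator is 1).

Let f(t,s) = #length-t paths at position s with S_1..S_t all ≥ -5.
f(t,s) = f(t-1,s-1) + f(t-1,s+1) for s ≥ -5; f(t,s) = 0 for s < -5.
t=0: f(0,0)=1
t=1: f(1,-1)=1 f(1,1)=1
t=2: f(2,-2)=1 f(2,0)=2 f(2,2)=1
t=3: f(3,-3)=1 f(3,-1)=3 f(3,1)=3 f(3,3)=1
t=4: f(4,-4)=1 f(4,-2)=4 f(4,0)=6 f(4,2)=4 f(4,4)=1
t=5: f(5,-5)=1 f(5,-3)=5 f(5,-1)=10 f(5,1)=10 f(5,3)=5 f(5,5)=1
t=6: f(6,-4)=6 f(6,-2)=15 f(6,0)=20 f(6,2)=15 f(6,4)=6 f(6,6)=1
t=7: f(7,-5)=6 f(7,-3)=21 f(7,-1)=35 f(7,1)=35 f(7,3)=21 f(7,5)=7 f(7,7)=1
t=8: f(8,-4)=27 f(8,-2)=56 f(8,0)=70 f(8,2)=56 f(8,4)=28 f(8,6)=8 f(8,8)=1
t=9: f(9,-5)=27 f(9,-3)=83 f(9,-1)=126 f(9,1)=126 f(9,3)=84 f(9,5)=36 f(9,7)=9 f(9,9)=1
t=10: f(10,-4)=110 f(10,-2)=209 f(10,0)=252 f(10,2)=210 f(10,4)=120 f(10,6)=45 f(10,8)=10 f(10,10)=1
t=11: f(11,-5)=110 f(11,-3)=319 f(11,-1)=461 f(11,1)=462 f(11,3)=330 f(11,5)=165 f(11,7)=55 f(11,9)=11 f(11,11)=1
t=12: f(12,-4)=429 f(12,-2)=780 f(12,0)=923 f(12,2)=792 f(12,4)=495 f(12,6)=220 f(12,8)=66 f(12,10)=12 f(12,12)=1
t=13: f(13,-5)=429 f(13,-3)=1209 f(13,-1)=1703 f(13,1)=1715 f(13,3)=1287 f(13,5)=715 f(13,7)=286 f(13,9)=78 f(13,11)=13 f(13,13)=1
t=14: f(14,-4)=1638 f(14,-2)=2912 f(14,0)=3418 f(14,2)=3002 f(14,4)=2002 f(14,6)=1001 f(14,8)=364 f(14,10)=91 f(14,12)=14 f(14,14)=1
t=15: f(15,-5)=1638 f(15,-3)=4550 f(15,-1)=6330 f(15,1)=6420 f(15,3)=5004 f(15,5)=3003 f(15,7)=1365 f(15,9)=455 f(15,11)=105 f(15,13)=15 f(15,15)=1
t=16: f(16,-4)=6188 f(16,-2)=10880 f(16,0)=12750 f(16,2)=11424 f(16,4)=8007 f(16,6)=4368 f(16,8)=1820 f(16,10)=560 f(16,12)=120 f(16,14)=16 f(16,16)=1
t=17: f(17,-5)=6188 f(17,-3)=17068 f(17,-1)=23630 f(17,1)=24174 f(17,3)=19431 f(17,5)=12375 f(17,7)=6188 f(17,9)=2380 f(17,11)=680 f(17,13)=136 f(17,15)=17 f(17,17)=1
t=18: f(18,-4)=23256 f(18,-2)=40698 f(18,0)=47804 f(18,2)=43605 f(18,4)=31806 f(18,6)=18563 f(18,8)=8568 f(18,10)=3060 f(18,12)=816 f(18,14)=153 f(18,16)=18 f(18,18)=1
t=19: f(19,-5)=23256 f(19,-3)=63954 f(19,-1)=88502 f(19,1)=91409 f(19,3)=75411 f(19,5)=50369 f(19,7)=27131 f(19,9)=11628 f(19,11)=3876 f(19,13)=969 f(19,15)=171 f(19,17)=19 f(19,19)=1
t=20: f(20,-4)=87210 f(20,-2)=152456 f(20,0)=179911 f(20,2)=166820 f(20,4)=125780 f(20,6)=77500 f(20,8)=38759 f(20,10)=15504 f(20,12)=4845 f(20,14)=1140 f(20,16)=190 f(20,18)=20 f(20,20)=1
t=21: f(21,-5)=87210 f(21,-3)=239666 f(21,-1)=332367 f(21,1)=346731 f(21,3)=292600 f(21,5)=203280 f(21,7)=116259 f(21,9)=54263 f(21,11)=20349 f(21,13)=5985 f(21,15)=1330 f(21,17)=210 f(21,19)=21 f(21,21)=1
Σ_s f(21,s) = 1700272
P = 1700272/2097152 = 106267/131072

Answer: 106267/131072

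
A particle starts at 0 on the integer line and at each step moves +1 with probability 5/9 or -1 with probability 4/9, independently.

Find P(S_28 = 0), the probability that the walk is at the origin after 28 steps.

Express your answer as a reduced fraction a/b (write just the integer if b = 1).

To be at 0 after 28 steps: need exactly 14 steps of +1 and 14 of -1.
Number of such sequences: C(28,14) = 40116600
Each has probability (5/9)^14 · (4/9)^14 = 1638400000000000000/523347633027360537213511521
P = 40116600 · 1638400000000000000/523347633027360537213511521 = 2434334720000000000000000/19383245667680019896796723

Answer: 2434334720000000000000000/19383245667680019896796723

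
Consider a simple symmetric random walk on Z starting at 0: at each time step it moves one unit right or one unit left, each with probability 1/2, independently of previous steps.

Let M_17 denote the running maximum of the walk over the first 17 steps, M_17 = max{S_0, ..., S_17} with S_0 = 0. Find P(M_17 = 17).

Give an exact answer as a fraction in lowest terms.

Answer: 1/131072

Derivation:
Let M_17 = max(S_0,...,S_17). Use the reflection principle: for j ≥ 1, #{paths with M_17 ≥ j} = #{S_17 ≥ j} + #{S_17 ≥ j+1}.
By reflection, #{M_17 ≥ 17} = #{S_17 ≥ 17} + #{S_17 ≥ 18} = 1 + 0 = 1.
#{M_17 ≥ 18} = #{S_17 ≥ 18} + #{S_17 ≥ 19} = 0 + 0 = 0.
#{M_17 = 17} = 1 - 0 = 1.
P(M_17 = 17) = 1/131072 = 1/131072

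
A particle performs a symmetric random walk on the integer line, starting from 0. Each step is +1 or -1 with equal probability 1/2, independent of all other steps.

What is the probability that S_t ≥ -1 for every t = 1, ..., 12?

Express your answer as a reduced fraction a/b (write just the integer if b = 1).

Let f(t,s) = #length-t paths at position s with S_1..S_t all ≥ -1.
f(t,s) = f(t-1,s-1) + f(t-1,s+1) for s ≥ -1; f(t,s) = 0 for s < -1.
t=0: f(0,0)=1
t=1: f(1,-1)=1 f(1,1)=1
t=2: f(2,0)=2 f(2,2)=1
t=3: f(3,-1)=2 f(3,1)=3 f(3,3)=1
t=4: f(4,0)=5 f(4,2)=4 f(4,4)=1
t=5: f(5,-1)=5 f(5,1)=9 f(5,3)=5 f(5,5)=1
t=6: f(6,0)=14 f(6,2)=14 f(6,4)=6 f(6,6)=1
t=7: f(7,-1)=14 f(7,1)=28 f(7,3)=20 f(7,5)=7 f(7,7)=1
t=8: f(8,0)=42 f(8,2)=48 f(8,4)=27 f(8,6)=8 f(8,8)=1
t=9: f(9,-1)=42 f(9,1)=90 f(9,3)=75 f(9,5)=35 f(9,7)=9 f(9,9)=1
t=10: f(10,0)=132 f(10,2)=165 f(10,4)=110 f(10,6)=44 f(10,8)=10 f(10,10)=1
t=11: f(11,-1)=132 f(11,1)=297 f(11,3)=275 f(11,5)=154 f(11,7)=54 f(11,9)=11 f(11,11)=1
t=12: f(12,0)=429 f(12,2)=572 f(12,4)=429 f(12,6)=208 f(12,8)=65 f(12,10)=12 f(12,12)=1
Σ_s f(12,s) = 1716
P = 1716/4096 = 429/1024

Answer: 429/1024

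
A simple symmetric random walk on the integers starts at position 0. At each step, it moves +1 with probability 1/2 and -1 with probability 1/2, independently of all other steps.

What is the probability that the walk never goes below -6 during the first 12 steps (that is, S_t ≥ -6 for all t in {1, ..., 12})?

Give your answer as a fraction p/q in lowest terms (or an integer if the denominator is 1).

Answer: 1969/2048

Derivation:
Let f(t,s) = #length-t paths at position s with S_1..S_t all ≥ -6.
f(t,s) = f(t-1,s-1) + f(t-1,s+1) for s ≥ -6; f(t,s) = 0 for s < -6.
t=0: f(0,0)=1
t=1: f(1,-1)=1 f(1,1)=1
t=2: f(2,-2)=1 f(2,0)=2 f(2,2)=1
t=3: f(3,-3)=1 f(3,-1)=3 f(3,1)=3 f(3,3)=1
t=4: f(4,-4)=1 f(4,-2)=4 f(4,0)=6 f(4,2)=4 f(4,4)=1
t=5: f(5,-5)=1 f(5,-3)=5 f(5,-1)=10 f(5,1)=10 f(5,3)=5 f(5,5)=1
t=6: f(6,-6)=1 f(6,-4)=6 f(6,-2)=15 f(6,0)=20 f(6,2)=15 f(6,4)=6 f(6,6)=1
t=7: f(7,-5)=7 f(7,-3)=21 f(7,-1)=35 f(7,1)=35 f(7,3)=21 f(7,5)=7 f(7,7)=1
t=8: f(8,-6)=7 f(8,-4)=28 f(8,-2)=56 f(8,0)=70 f(8,2)=56 f(8,4)=28 f(8,6)=8 f(8,8)=1
t=9: f(9,-5)=35 f(9,-3)=84 f(9,-1)=126 f(9,1)=126 f(9,3)=84 f(9,5)=36 f(9,7)=9 f(9,9)=1
t=10: f(10,-6)=35 f(10,-4)=119 f(10,-2)=210 f(10,0)=252 f(10,2)=210 f(10,4)=120 f(10,6)=45 f(10,8)=10 f(10,10)=1
t=11: f(11,-5)=154 f(11,-3)=329 f(11,-1)=462 f(11,1)=462 f(11,3)=330 f(11,5)=165 f(11,7)=55 f(11,9)=11 f(11,11)=1
t=12: f(12,-6)=154 f(12,-4)=483 f(12,-2)=791 f(12,0)=924 f(12,2)=792 f(12,4)=495 f(12,6)=220 f(12,8)=66 f(12,10)=12 f(12,12)=1
Σ_s f(12,s) = 3938
P = 3938/4096 = 1969/2048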